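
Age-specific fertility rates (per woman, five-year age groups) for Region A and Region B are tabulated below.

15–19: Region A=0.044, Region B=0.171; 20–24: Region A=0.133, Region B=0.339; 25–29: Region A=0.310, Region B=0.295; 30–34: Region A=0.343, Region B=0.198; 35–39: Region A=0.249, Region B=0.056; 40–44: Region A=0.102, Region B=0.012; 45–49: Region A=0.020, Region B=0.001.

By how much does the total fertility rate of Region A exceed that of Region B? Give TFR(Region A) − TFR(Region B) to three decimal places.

0.645

Region A:
  Sum of ASFRs = 0.044 + 0.133 + 0.310 + 0.343 + 0.249 + 0.102 + 0.020 = 1.201
  TFR = 5 × 1.201 = 6.005
Region B:
  Sum of ASFRs = 0.171 + 0.339 + 0.295 + 0.198 + 0.056 + 0.012 + 0.001 = 1.072
  TFR = 5 × 1.072 = 5.36
Difference = 6.005 − 5.36 = 0.645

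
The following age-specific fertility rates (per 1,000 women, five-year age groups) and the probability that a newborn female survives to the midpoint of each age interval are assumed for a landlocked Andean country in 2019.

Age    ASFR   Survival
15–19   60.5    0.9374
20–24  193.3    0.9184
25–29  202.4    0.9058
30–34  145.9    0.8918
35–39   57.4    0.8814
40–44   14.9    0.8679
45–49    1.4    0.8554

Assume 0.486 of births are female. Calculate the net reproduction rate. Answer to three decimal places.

Proportion female at birth = 0.486.
Weighting each age-specific rate by interval width and survival:
  15–19: 5 × 60.5/1000 × 0.9374 = 0.28356
  20–24: 5 × 193.3/1000 × 0.9184 = 0.88763
  25–29: 5 × 202.4/1000 × 0.9058 = 0.91667
  30–34: 5 × 145.9/1000 × 0.8918 = 0.65057
  35–39: 5 × 57.4/1000 × 0.8814 = 0.25296
  40–44: 5 × 14.9/1000 × 0.8679 = 0.06466
  45–49: 5 × 1.4/1000 × 0.8554 = 0.00599
Sum = 3.06204
NRR = 0.486 × 3.06204 = 1.48815
An NRR exceeding 1 indicates intrinsic growth under these rates.

1.488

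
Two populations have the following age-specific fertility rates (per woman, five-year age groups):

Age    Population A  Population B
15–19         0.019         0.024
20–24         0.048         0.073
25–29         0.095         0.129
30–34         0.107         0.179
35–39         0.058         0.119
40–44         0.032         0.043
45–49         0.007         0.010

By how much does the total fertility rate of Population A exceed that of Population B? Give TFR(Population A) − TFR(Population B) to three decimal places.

Population A:
  Sum of ASFRs = 0.019 + 0.048 + 0.095 + 0.107 + 0.058 + 0.032 + 0.007 = 0.366
  TFR = 5 × 0.366 = 1.83
Population B:
  Sum of ASFRs = 0.024 + 0.073 + 0.129 + 0.179 + 0.119 + 0.043 + 0.010 = 0.577
  TFR = 5 × 0.577 = 2.885
Difference = 1.83 − 2.885 = -1.055

-1.055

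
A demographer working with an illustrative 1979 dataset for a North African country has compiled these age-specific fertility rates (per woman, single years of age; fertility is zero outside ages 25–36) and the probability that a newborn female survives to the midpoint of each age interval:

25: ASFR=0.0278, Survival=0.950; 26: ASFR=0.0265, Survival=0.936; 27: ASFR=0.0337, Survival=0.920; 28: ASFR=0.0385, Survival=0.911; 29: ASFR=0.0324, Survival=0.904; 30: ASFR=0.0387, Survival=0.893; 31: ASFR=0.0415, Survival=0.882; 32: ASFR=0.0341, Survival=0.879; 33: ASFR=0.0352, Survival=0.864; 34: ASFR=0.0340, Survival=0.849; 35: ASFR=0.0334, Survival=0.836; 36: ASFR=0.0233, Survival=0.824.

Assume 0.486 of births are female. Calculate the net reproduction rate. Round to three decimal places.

Proportion female at birth = 0.486.
Each age group contributes 1 × ASFR × survival:
  25: 1 × 0.0278 × 0.950 = 0.02641
  26: 1 × 0.0265 × 0.936 = 0.02480
  27: 1 × 0.0337 × 0.920 = 0.03100
  28: 1 × 0.0385 × 0.911 = 0.03507
  29: 1 × 0.0324 × 0.904 = 0.02929
  30: 1 × 0.0387 × 0.893 = 0.03456
  31: 1 × 0.0415 × 0.882 = 0.03660
  32: 1 × 0.0341 × 0.879 = 0.02997
  33: 1 × 0.0352 × 0.864 = 0.03041
  34: 1 × 0.0340 × 0.849 = 0.02887
  35: 1 × 0.0334 × 0.836 = 0.02792
  36: 1 × 0.0233 × 0.824 = 0.01920
Sum = 0.35410
NRR = 0.486 × 0.35410 = 0.17209

0.172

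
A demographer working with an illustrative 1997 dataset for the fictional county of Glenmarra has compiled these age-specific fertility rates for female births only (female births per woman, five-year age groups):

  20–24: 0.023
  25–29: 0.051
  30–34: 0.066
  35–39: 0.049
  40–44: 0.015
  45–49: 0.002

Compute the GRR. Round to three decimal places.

Sum of female ASFRs = 0.023 + 0.051 + 0.066 + 0.049 + 0.015 + 0.002 = 0.206
GRR = 5 × 0.206 = 1.03

1.030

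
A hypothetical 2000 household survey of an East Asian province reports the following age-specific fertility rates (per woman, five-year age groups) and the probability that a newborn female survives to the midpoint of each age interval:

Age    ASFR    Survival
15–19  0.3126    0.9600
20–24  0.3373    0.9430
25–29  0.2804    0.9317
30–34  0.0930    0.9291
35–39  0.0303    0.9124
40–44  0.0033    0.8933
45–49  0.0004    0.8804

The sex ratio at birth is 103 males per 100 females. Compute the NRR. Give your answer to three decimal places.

Proportion female at birth = 100 / (100 + 103) = 0.49261.
Survival-weighted fertility by age (5·fₓ·Sₓ):
  15–19: 5 × 0.3126 × 0.9600 = 1.50048
  20–24: 5 × 0.3373 × 0.9430 = 1.59037
  25–29: 5 × 0.2804 × 0.9317 = 1.30624
  30–34: 5 × 0.0930 × 0.9291 = 0.43203
  35–39: 5 × 0.0303 × 0.9124 = 0.13823
  40–44: 5 × 0.0033 × 0.8933 = 0.01474
  45–49: 5 × 0.0004 × 0.8804 = 0.00176
Sum = 4.98385
NRR = 0.49261 × 4.98385 = 2.45509

2.455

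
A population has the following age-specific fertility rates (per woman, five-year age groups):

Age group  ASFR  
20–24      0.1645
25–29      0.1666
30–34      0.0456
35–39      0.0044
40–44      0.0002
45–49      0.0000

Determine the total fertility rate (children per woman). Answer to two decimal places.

1.91

Sum of ASFRs = 0.1645 + 0.1666 + 0.0456 + 0.0044 + 0.0002 + 0.0000 = 0.3813
TFR = 5 × 0.3813 = 1.9065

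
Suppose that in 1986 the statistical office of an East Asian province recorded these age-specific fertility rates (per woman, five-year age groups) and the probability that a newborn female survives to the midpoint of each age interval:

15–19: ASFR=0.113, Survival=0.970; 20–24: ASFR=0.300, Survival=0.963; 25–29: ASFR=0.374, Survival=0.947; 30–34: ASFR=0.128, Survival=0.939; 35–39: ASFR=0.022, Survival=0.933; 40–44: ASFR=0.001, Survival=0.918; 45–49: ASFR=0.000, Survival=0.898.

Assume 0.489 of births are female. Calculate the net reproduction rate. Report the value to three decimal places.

Proportion female at birth = 0.489.
Weighting each age-specific rate by interval width and survival:
  15–19: 5 × 0.113 × 0.970 = 0.54805
  20–24: 5 × 0.300 × 0.963 = 1.44450
  25–29: 5 × 0.374 × 0.947 = 1.77089
  30–34: 5 × 0.128 × 0.939 = 0.60096
  35–39: 5 × 0.022 × 0.933 = 0.10263
  40–44: 5 × 0.001 × 0.918 = 0.00459
  45–49: 5 × 0.000 × 0.898 = 0.00000
Sum = 4.47162
NRR = 0.489 × 4.47162 = 2.18662
With NRR above 1 the population is above replacement fertility.

2.187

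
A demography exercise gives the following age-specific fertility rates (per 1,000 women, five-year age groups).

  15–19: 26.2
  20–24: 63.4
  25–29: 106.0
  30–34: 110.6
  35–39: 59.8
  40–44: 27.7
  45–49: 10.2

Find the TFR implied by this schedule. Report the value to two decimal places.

Sum of ASFRs = 26.2 + 63.4 + 106.0 + 110.6 + 59.8 + 27.7 + 10.2 = 403.9
TFR = 5 × 403.9 / 1000 = 2.0195

2.02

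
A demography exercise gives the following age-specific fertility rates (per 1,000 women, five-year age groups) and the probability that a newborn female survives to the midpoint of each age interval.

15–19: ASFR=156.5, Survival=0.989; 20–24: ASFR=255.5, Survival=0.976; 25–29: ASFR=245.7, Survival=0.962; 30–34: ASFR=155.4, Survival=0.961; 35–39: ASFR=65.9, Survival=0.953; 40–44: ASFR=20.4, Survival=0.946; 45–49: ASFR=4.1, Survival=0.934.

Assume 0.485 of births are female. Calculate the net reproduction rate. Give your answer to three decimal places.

2.124

Proportion female at birth = 0.485.
Weighting each age-specific rate by interval width and survival:
  15–19: 5 × 156.5/1000 × 0.989 = 0.77389
  20–24: 5 × 255.5/1000 × 0.976 = 1.24684
  25–29: 5 × 245.7/1000 × 0.962 = 1.18182
  30–34: 5 × 155.4/1000 × 0.961 = 0.74670
  35–39: 5 × 65.9/1000 × 0.953 = 0.31401
  40–44: 5 × 20.4/1000 × 0.946 = 0.09649
  45–49: 5 × 4.1/1000 × 0.934 = 0.01915
Sum = 4.37890
NRR = 0.485 × 4.37890 = 2.12377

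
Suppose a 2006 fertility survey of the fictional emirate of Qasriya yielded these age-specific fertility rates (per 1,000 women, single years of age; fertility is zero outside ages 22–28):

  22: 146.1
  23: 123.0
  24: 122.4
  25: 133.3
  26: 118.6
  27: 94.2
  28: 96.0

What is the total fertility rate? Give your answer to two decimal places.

Sum of ASFRs = 146.1 + 123.0 + 122.4 + 133.3 + 118.6 + 94.2 + 96.0 = 833.6
TFR = 833.6 / 1000 = 0.8336

0.83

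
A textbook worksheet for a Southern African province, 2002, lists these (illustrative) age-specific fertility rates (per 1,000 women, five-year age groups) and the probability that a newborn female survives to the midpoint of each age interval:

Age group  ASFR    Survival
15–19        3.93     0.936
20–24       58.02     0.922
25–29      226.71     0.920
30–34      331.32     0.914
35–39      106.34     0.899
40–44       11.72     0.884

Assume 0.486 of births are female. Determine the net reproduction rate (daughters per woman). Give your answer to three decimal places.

1.639

Proportion female at birth = 0.486.
Weighting each age-specific rate by interval width and survival:
  15–19: 5 × 3.93/1000 × 0.936 = 0.01839
  20–24: 5 × 58.02/1000 × 0.922 = 0.26747
  25–29: 5 × 226.71/1000 × 0.920 = 1.04287
  30–34: 5 × 331.32/1000 × 0.914 = 1.51413
  35–39: 5 × 106.34/1000 × 0.899 = 0.47800
  40–44: 5 × 11.72/1000 × 0.884 = 0.05180
Sum = 3.37266
NRR = 0.486 × 3.37266 = 1.63911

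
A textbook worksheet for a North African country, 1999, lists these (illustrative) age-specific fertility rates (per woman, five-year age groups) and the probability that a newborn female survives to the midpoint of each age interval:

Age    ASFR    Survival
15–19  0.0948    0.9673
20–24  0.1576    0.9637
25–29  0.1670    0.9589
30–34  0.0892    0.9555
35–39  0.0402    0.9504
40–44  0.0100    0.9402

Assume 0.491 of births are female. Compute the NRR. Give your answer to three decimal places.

1.317

Proportion female at birth = 0.491.
Each age group contributes 5 × ASFR × survival:
  15–19: 5 × 0.0948 × 0.9673 = 0.45850
  20–24: 5 × 0.1576 × 0.9637 = 0.75940
  25–29: 5 × 0.1670 × 0.9589 = 0.80068
  30–34: 5 × 0.0892 × 0.9555 = 0.42615
  35–39: 5 × 0.0402 × 0.9504 = 0.19103
  40–44: 5 × 0.0100 × 0.9402 = 0.04701
Sum = 2.68277
NRR = 0.491 × 2.68277 = 1.31724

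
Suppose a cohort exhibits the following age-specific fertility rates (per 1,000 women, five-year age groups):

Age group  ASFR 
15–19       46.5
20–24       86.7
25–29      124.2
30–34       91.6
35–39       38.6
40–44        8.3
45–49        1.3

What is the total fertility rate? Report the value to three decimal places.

1.986

Sum of ASFRs = 46.5 + 86.7 + 124.2 + 91.6 + 38.6 + 8.3 + 1.3 = 397.2
TFR = 5 × 397.2 / 1000 = 1.986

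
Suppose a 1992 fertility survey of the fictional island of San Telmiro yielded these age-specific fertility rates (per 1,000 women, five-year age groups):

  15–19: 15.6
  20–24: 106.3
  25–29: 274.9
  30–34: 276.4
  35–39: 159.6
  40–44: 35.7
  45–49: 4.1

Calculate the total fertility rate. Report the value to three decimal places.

Sum of ASFRs = 15.6 + 106.3 + 274.9 + 276.4 + 159.6 + 35.7 + 4.1 = 872.6
TFR = 5 × 872.6 / 1000 = 4.363

4.363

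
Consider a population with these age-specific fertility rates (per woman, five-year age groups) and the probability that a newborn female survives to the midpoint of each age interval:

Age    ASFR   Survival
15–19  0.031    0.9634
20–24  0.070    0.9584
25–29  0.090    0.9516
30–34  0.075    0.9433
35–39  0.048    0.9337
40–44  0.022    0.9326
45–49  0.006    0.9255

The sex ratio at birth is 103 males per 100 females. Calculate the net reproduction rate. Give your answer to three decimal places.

Proportion female at birth = 100 / (100 + 103) = 0.49261.
Survival-weighted fertility by age (5·fₓ·Sₓ):
  15–19: 5 × 0.031 × 0.9634 = 0.14933
  20–24: 5 × 0.070 × 0.9584 = 0.33544
  25–29: 5 × 0.090 × 0.9516 = 0.42822
  30–34: 5 × 0.075 × 0.9433 = 0.35374
  35–39: 5 × 0.048 × 0.9337 = 0.22409
  40–44: 5 × 0.022 × 0.9326 = 0.10259
  45–49: 5 × 0.006 × 0.9255 = 0.02777
Sum = 1.62118
NRR = 0.49261 × 1.62118 = 0.79861
With NRR below 1 the population is below replacement fertility.

0.799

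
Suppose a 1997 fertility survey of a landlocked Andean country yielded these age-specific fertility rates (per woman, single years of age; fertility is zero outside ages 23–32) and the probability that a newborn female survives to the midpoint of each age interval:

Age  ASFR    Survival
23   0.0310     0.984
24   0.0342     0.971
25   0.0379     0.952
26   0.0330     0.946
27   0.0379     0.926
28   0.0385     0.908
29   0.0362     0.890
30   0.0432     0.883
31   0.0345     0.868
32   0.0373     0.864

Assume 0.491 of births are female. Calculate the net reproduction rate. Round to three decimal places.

0.164

Proportion female at birth = 0.491.
Survival-weighted fertility by age (1·fₓ·Sₓ):
  23: 1 × 0.0310 × 0.984 = 0.03050
  24: 1 × 0.0342 × 0.971 = 0.03321
  25: 1 × 0.0379 × 0.952 = 0.03608
  26: 1 × 0.0330 × 0.946 = 0.03122
  27: 1 × 0.0379 × 0.926 = 0.03510
  28: 1 × 0.0385 × 0.908 = 0.03496
  29: 1 × 0.0362 × 0.890 = 0.03222
  30: 1 × 0.0432 × 0.883 = 0.03815
  31: 1 × 0.0345 × 0.868 = 0.02995
  32: 1 × 0.0373 × 0.864 = 0.03223
Sum = 0.33362
NRR = 0.491 × 0.33362 = 0.16381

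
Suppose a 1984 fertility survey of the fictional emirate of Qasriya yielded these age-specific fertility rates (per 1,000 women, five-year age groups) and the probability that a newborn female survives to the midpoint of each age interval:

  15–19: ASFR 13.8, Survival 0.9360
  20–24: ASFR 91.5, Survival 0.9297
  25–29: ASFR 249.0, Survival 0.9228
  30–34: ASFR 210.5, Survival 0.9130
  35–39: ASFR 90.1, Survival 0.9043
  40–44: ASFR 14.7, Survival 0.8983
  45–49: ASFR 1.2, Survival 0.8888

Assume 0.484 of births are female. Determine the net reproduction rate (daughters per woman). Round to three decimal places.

1.490

Proportion female at birth = 0.484.
Each age group contributes 5 × ASFR × survival:
  15–19: 5 × 13.8/1000 × 0.9360 = 0.06458
  20–24: 5 × 91.5/1000 × 0.9297 = 0.42534
  25–29: 5 × 249.0/1000 × 0.9228 = 1.14889
  30–34: 5 × 210.5/1000 × 0.9130 = 0.96093
  35–39: 5 × 90.1/1000 × 0.9043 = 0.40739
  40–44: 5 × 14.7/1000 × 0.8983 = 0.06603
  45–49: 5 × 1.2/1000 × 0.8888 = 0.00533
Sum = 3.07849
NRR = 0.484 × 3.07849 = 1.48999
NRR > 1, so each generation more than replaces itself.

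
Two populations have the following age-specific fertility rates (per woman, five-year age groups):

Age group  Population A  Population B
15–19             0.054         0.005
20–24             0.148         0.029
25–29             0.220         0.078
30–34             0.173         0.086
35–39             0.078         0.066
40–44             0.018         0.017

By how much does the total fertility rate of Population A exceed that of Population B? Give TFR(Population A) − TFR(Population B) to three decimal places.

Population A:
  Sum of ASFRs = 0.054 + 0.148 + 0.220 + 0.173 + 0.078 + 0.018 = 0.691
  TFR = 5 × 0.691 = 3.455
Population B:
  Sum of ASFRs = 0.005 + 0.029 + 0.078 + 0.086 + 0.066 + 0.017 = 0.281
  TFR = 5 × 0.281 = 1.405
Difference = 3.455 − 1.405 = 2.05

2.050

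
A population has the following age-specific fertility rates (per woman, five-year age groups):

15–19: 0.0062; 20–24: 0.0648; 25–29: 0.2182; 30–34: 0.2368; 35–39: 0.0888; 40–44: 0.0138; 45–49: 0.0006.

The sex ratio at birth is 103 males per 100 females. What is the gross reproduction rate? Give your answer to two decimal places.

1.55

Proportion female at birth = 100 / (100 + 103) = 0.49261.
Sum of ASFRs = 0.0062 + 0.0648 + 0.2182 + 0.2368 + 0.0888 + 0.0138 + 0.0006 = 0.6292
TFR = 5 × 0.6292 = 3.146
GRR = 0.49261 × 3.146 = 1.54975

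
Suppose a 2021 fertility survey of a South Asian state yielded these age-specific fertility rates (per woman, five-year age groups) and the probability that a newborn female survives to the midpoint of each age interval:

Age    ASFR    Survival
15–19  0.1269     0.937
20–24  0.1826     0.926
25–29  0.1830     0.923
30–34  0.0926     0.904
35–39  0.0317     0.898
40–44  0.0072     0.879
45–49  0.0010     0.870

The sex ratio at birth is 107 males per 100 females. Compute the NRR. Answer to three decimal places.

1.392

Proportion female at birth = 100 / (100 + 107) = 0.48309.
Survival-weighted fertility by age (5·fₓ·Sₓ):
  15–19: 5 × 0.1269 × 0.937 = 0.59453
  20–24: 5 × 0.1826 × 0.926 = 0.84544
  25–29: 5 × 0.1830 × 0.923 = 0.84455
  30–34: 5 × 0.0926 × 0.904 = 0.41855
  35–39: 5 × 0.0317 × 0.898 = 0.14233
  40–44: 5 × 0.0072 × 0.879 = 0.03164
  45–49: 5 × 0.0010 × 0.870 = 0.00435
Sum = 2.88139
NRR = 0.48309 × 2.88139 = 1.39197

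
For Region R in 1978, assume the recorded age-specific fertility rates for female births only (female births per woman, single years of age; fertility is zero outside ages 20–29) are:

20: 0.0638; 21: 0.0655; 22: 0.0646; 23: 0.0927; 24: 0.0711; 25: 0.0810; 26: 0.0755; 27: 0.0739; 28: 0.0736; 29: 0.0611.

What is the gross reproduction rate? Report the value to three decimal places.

Sum of female ASFRs = 0.0638 + 0.0655 + 0.0646 + 0.0927 + 0.0711 + 0.0810 + 0.0755 + 0.0739 + 0.0736 + 0.0611 = 0.7228
GRR = 0.7228

0.723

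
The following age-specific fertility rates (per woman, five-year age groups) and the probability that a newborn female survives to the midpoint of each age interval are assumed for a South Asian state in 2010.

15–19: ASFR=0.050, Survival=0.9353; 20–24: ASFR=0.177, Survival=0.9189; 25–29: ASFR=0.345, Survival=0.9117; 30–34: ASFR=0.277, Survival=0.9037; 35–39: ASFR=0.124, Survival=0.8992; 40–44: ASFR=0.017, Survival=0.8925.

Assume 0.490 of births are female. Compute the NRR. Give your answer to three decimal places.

Proportion female at birth = 0.490.
Per-age-group product (5 × ASFR × survival probability):
  15–19: 5 × 0.050 × 0.9353 = 0.23383
  20–24: 5 × 0.177 × 0.9189 = 0.81323
  25–29: 5 × 0.345 × 0.9117 = 1.57268
  30–34: 5 × 0.277 × 0.9037 = 1.25162
  35–39: 5 × 0.124 × 0.8992 = 0.55750
  40–44: 5 × 0.017 × 0.8925 = 0.07586
Sum = 4.50472
NRR = 0.490 × 4.50472 = 2.20731
NRR > 1, so each generation more than replaces itself.

2.207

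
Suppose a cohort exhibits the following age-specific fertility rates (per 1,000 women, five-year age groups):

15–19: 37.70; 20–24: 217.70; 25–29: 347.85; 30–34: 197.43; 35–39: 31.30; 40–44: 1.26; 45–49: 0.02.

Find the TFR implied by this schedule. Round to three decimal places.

Sum of ASFRs = 37.70 + 217.70 + 347.85 + 197.43 + 31.30 + 1.26 + 0.02 = 833.26
TFR = 5 × 833.26 / 1000 = 4.1663

4.166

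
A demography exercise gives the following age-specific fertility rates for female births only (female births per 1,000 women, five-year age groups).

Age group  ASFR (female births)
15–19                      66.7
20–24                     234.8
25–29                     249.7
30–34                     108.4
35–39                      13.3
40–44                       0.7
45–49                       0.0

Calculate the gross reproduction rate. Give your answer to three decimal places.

3.368

Sum of female ASFRs = 66.7 + 234.8 + 249.7 + 108.4 + 13.3 + 0.7 + 0.0 = 673.6
GRR = 5 × 673.6 / 1000 = 3.368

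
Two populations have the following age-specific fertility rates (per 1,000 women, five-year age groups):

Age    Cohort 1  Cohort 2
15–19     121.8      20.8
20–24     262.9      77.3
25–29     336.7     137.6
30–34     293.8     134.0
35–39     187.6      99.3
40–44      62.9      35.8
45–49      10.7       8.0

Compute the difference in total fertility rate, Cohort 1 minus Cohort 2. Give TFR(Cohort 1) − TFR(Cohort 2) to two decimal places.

3.82

Cohort 1:
  Sum of ASFRs = 121.8 + 262.9 + 336.7 + 293.8 + 187.6 + 62.9 + 10.7 = 1276.4
  TFR = 5 × 1276.4 / 1000 = 6.382
Cohort 2:
  Sum of ASFRs = 20.8 + 77.3 + 137.6 + 134.0 + 99.3 + 35.8 + 8.0 = 512.8
  TFR = 5 × 512.8 / 1000 = 2.564
Difference = 6.382 − 2.564 = 3.818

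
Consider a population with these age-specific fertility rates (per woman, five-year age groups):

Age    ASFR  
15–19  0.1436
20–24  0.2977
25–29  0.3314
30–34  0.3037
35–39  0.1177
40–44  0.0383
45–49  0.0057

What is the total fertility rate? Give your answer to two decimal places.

6.19

Sum of ASFRs = 0.1436 + 0.2977 + 0.3314 + 0.3037 + 0.1177 + 0.0383 + 0.0057 = 1.2381
TFR = 5 × 1.2381 = 6.1905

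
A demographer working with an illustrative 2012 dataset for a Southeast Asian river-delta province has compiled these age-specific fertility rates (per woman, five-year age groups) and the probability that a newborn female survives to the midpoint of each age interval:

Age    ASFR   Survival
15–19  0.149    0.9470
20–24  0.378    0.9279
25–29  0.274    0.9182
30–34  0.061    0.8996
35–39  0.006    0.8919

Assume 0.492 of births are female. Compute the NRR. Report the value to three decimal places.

Proportion female at birth = 0.492.
Per-age-group product (5 × ASFR × survival probability):
  15–19: 5 × 0.149 × 0.9470 = 0.70552
  20–24: 5 × 0.378 × 0.9279 = 1.75373
  25–29: 5 × 0.274 × 0.9182 = 1.25793
  30–34: 5 × 0.061 × 0.8996 = 0.27438
  35–39: 5 × 0.006 × 0.8919 = 0.02676
Sum = 4.01832
NRR = 0.492 × 4.01832 = 1.97701

1.977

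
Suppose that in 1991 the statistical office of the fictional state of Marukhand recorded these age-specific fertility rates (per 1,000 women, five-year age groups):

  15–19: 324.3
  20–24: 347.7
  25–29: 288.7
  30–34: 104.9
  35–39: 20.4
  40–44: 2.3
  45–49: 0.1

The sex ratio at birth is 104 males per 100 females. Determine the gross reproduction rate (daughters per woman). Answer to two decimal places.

2.67

Proportion female at birth = 100 / (100 + 104) = 0.49020.
Sum of ASFRs = 324.3 + 347.7 + 288.7 + 104.9 + 20.4 + 2.3 + 0.1 = 1088.4
TFR = 5 × 1088.4 / 1000 = 5.442
GRR = 0.49020 × 5.442 = 2.66767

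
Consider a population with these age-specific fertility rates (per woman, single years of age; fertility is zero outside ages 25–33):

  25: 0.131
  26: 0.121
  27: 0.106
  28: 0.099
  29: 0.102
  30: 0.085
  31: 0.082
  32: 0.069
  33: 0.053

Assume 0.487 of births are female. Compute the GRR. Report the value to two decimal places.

Proportion female at birth = 0.487.
Sum of ASFRs = 0.131 + 0.121 + 0.106 + 0.099 + 0.102 + 0.085 + 0.082 + 0.069 + 0.053 = 0.848
TFR = 0.848
GRR = 0.487 × 0.848 = 0.41298

0.41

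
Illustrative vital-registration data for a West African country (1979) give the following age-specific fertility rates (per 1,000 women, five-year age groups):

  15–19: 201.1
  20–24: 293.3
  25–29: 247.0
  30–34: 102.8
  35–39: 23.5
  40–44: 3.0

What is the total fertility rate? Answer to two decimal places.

Sum of ASFRs = 201.1 + 293.3 + 247.0 + 102.8 + 23.5 + 3.0 = 870.7
TFR = 5 × 870.7 / 1000 = 4.3535

4.35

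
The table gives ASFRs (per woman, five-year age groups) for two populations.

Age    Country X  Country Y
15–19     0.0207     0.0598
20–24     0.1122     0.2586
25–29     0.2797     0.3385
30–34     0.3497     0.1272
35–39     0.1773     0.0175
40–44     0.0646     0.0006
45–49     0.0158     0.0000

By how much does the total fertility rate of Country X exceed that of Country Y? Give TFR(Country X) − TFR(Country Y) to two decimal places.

1.09

Country X:
  Sum of ASFRs = 0.0207 + 0.1122 + 0.2797 + 0.3497 + 0.1773 + 0.0646 + 0.0158 = 1.0200
  TFR = 5 × 1.0200 = 5.1
Country Y:
  Sum of ASFRs = 0.0598 + 0.2586 + 0.3385 + 0.1272 + 0.0175 + 0.0006 + 0.0000 = 0.8022
  TFR = 5 × 0.8022 = 4.011
Difference = 5.1 − 4.011 = 1.089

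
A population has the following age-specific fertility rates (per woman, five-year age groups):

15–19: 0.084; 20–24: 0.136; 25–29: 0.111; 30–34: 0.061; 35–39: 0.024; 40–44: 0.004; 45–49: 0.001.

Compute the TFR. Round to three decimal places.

Sum of ASFRs = 0.084 + 0.136 + 0.111 + 0.061 + 0.024 + 0.004 + 0.001 = 0.421
TFR = 5 × 0.421 = 2.105

2.105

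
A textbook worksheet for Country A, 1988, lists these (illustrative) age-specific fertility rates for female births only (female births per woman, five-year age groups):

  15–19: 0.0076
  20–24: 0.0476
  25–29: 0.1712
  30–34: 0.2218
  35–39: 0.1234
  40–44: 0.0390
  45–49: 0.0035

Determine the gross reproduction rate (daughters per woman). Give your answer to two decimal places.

3.07

Sum of female ASFRs = 0.0076 + 0.0476 + 0.1712 + 0.2218 + 0.1234 + 0.0390 + 0.0035 = 0.6141
GRR = 5 × 0.6141 = 3.0705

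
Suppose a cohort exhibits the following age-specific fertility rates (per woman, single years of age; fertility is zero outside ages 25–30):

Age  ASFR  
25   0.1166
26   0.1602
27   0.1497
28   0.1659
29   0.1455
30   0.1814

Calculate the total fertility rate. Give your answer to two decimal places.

0.92

Sum of ASFRs = 0.1166 + 0.1602 + 0.1497 + 0.1659 + 0.1455 + 0.1814 = 0.9193
TFR = 0.9193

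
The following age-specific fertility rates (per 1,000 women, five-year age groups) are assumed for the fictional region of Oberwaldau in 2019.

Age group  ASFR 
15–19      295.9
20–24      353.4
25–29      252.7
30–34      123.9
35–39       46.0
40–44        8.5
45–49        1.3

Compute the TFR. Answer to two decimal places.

5.41

Sum of ASFRs = 295.9 + 353.4 + 252.7 + 123.9 + 46.0 + 8.5 + 1.3 = 1081.7
TFR = 5 × 1081.7 / 1000 = 5.4085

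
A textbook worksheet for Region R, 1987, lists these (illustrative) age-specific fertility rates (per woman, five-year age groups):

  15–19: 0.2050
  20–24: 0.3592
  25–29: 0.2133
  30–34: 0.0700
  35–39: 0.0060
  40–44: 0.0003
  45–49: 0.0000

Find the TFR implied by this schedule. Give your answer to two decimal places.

Sum of ASFRs = 0.2050 + 0.3592 + 0.2133 + 0.0700 + 0.0060 + 0.0003 + 0.0000 = 0.8538
TFR = 5 × 0.8538 = 4.269

4.27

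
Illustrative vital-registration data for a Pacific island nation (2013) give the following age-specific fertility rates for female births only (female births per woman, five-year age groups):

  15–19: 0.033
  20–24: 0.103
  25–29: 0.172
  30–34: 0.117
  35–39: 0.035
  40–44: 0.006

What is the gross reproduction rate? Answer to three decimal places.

2.330

Sum of female ASFRs = 0.033 + 0.103 + 0.172 + 0.117 + 0.035 + 0.006 = 0.466
GRR = 5 × 0.466 = 2.33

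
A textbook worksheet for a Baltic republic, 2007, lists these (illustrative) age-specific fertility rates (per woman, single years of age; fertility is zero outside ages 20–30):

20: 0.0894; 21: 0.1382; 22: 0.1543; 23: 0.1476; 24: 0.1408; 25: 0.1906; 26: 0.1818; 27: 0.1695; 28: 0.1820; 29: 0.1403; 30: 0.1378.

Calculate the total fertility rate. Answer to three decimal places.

1.672

Sum of ASFRs = 0.0894 + 0.1382 + 0.1543 + 0.1476 + 0.1408 + 0.1906 + 0.1818 + 0.1695 + 0.1820 + 0.1403 + 0.1378 = 1.6723
TFR = 1.6723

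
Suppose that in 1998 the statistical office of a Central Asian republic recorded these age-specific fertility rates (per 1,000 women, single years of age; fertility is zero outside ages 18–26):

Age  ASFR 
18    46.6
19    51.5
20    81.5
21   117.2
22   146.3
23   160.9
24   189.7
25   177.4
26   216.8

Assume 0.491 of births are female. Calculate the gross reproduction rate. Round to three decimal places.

Proportion female at birth = 0.491.
Sum of ASFRs = 46.6 + 51.5 + 81.5 + 117.2 + 146.3 + 160.9 + 189.7 + 177.4 + 216.8 = 1187.9
TFR = 1187.9 / 1000 = 1.1879
GRR = 0.491 × 1.1879 = 0.58326

0.583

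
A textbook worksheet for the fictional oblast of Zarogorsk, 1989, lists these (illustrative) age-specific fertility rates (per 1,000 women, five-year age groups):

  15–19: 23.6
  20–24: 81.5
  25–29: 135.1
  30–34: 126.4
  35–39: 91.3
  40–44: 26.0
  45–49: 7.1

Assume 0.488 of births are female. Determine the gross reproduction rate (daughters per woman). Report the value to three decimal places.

Proportion female at birth = 0.488.
Sum of ASFRs = 23.6 + 81.5 + 135.1 + 126.4 + 91.3 + 26.0 + 7.1 = 491.0
TFR = 5 × 491.0 / 1000 = 2.455
GRR = 0.488 × 2.455 = 1.19804

1.198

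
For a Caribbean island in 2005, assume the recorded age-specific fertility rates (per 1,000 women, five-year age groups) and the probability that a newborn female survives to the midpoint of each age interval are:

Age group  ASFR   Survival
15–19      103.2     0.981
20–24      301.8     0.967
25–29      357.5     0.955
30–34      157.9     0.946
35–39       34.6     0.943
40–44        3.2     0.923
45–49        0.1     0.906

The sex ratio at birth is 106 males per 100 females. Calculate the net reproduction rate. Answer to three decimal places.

2.232

Proportion female at birth = 100 / (100 + 106) = 0.48544.
Survival-weighted fertility by age (5·fₓ·Sₓ):
  15–19: 5 × 103.2/1000 × 0.981 = 0.50620
  20–24: 5 × 301.8/1000 × 0.967 = 1.45920
  25–29: 5 × 357.5/1000 × 0.955 = 1.70706
  30–34: 5 × 157.9/1000 × 0.946 = 0.74687
  35–39: 5 × 34.6/1000 × 0.943 = 0.16314
  40–44: 5 × 3.2/1000 × 0.923 = 0.01477
  45–49: 5 × 0.1/1000 × 0.906 = 0.00045
Sum = 4.59769
NRR = 0.48544 × 4.59769 = 2.23190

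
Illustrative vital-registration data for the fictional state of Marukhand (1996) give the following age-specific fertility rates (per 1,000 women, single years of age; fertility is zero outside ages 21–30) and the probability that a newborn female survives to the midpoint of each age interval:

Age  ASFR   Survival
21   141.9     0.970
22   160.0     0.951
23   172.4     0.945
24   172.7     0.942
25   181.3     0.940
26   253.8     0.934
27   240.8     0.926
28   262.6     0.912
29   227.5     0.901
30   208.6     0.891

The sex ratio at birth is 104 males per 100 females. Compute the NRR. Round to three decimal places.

0.920

Proportion female at birth = 100 / (100 + 104) = 0.49020.
Weighting each age-specific rate by interval width and survival:
  21: 1 × 141.9/1000 × 0.970 = 0.13764
  22: 1 × 160.0/1000 × 0.951 = 0.15216
  23: 1 × 172.4/1000 × 0.945 = 0.16292
  24: 1 × 172.7/1000 × 0.942 = 0.16268
  25: 1 × 181.3/1000 × 0.940 = 0.17042
  26: 1 × 253.8/1000 × 0.934 = 0.23705
  27: 1 × 240.8/1000 × 0.926 = 0.22298
  28: 1 × 262.6/1000 × 0.912 = 0.23949
  29: 1 × 227.5/1000 × 0.901 = 0.20498
  30: 1 × 208.6/1000 × 0.891 = 0.18586
Sum = 1.87618
NRR = 0.49020 × 1.87618 = 0.91970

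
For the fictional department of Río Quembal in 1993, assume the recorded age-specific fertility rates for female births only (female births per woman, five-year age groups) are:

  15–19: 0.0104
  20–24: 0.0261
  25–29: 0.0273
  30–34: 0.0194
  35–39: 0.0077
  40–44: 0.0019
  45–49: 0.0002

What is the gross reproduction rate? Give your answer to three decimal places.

0.465

Sum of female ASFRs = 0.0104 + 0.0261 + 0.0273 + 0.0194 + 0.0077 + 0.0019 + 0.0002 = 0.0930
GRR = 5 × 0.0930 = 0.465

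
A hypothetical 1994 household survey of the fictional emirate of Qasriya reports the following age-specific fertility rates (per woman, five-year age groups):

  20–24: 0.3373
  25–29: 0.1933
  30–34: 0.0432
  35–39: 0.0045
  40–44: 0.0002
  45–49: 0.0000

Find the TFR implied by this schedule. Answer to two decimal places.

2.89

Sum of ASFRs = 0.3373 + 0.1933 + 0.0432 + 0.0045 + 0.0002 + 0.0000 = 0.5785
TFR = 5 × 0.5785 = 2.8925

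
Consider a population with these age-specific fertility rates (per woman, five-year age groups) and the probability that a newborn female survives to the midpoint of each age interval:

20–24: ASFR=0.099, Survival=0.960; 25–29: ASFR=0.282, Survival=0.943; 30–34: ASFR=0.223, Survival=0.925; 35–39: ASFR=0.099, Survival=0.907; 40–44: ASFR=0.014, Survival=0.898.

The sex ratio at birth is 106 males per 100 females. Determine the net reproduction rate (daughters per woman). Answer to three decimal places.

Proportion female at birth = 100 / (100 + 106) = 0.48544.
Each age group contributes 5 × ASFR × survival:
  20–24: 5 × 0.099 × 0.960 = 0.47520
  25–29: 5 × 0.282 × 0.943 = 1.32963
  30–34: 5 × 0.223 × 0.925 = 1.03138
  35–39: 5 × 0.099 × 0.907 = 0.44897
  40–44: 5 × 0.014 × 0.898 = 0.06286
Sum = 3.34804
NRR = 0.48544 × 3.34804 = 1.62527

1.625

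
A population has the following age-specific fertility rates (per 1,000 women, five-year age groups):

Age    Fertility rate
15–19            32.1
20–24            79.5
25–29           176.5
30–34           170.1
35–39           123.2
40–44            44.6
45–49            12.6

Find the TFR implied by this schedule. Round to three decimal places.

Sum of ASFRs = 32.1 + 79.5 + 176.5 + 170.1 + 123.2 + 44.6 + 12.6 = 638.6
TFR = 5 × 638.6 / 1000 = 3.193

3.193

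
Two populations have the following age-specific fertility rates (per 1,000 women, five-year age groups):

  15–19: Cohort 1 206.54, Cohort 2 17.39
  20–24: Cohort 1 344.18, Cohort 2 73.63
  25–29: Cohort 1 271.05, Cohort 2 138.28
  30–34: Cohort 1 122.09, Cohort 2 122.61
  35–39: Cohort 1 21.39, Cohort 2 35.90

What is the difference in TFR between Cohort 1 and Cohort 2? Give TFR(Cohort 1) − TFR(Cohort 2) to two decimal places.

2.89

Cohort 1:
  Sum of ASFRs = 206.54 + 344.18 + 271.05 + 122.09 + 21.39 = 965.25
  TFR = 5 × 965.25 / 1000 = 4.82625
Cohort 2:
  Sum of ASFRs = 17.39 + 73.63 + 138.28 + 122.61 + 35.90 = 387.81
  TFR = 5 × 387.81 / 1000 = 1.93905
Difference = 4.82625 − 1.93905 = 2.8872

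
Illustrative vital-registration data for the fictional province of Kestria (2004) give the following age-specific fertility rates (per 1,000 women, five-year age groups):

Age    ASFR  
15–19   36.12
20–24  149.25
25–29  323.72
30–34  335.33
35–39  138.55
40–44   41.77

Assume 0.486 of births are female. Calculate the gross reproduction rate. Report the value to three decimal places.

2.490

Proportion female at birth = 0.486.
Sum of ASFRs = 36.12 + 149.25 + 323.72 + 335.33 + 138.55 + 41.77 = 1024.74
TFR = 5 × 1024.74 / 1000 = 5.1237
GRR = 0.486 × 5.1237 = 2.49012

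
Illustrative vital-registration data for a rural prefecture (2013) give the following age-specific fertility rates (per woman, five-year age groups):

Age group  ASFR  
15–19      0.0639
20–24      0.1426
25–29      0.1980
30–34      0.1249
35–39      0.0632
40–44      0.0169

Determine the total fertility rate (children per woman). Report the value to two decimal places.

3.05

Sum of ASFRs = 0.0639 + 0.1426 + 0.1980 + 0.1249 + 0.0632 + 0.0169 = 0.6095
TFR = 5 × 0.6095 = 3.0475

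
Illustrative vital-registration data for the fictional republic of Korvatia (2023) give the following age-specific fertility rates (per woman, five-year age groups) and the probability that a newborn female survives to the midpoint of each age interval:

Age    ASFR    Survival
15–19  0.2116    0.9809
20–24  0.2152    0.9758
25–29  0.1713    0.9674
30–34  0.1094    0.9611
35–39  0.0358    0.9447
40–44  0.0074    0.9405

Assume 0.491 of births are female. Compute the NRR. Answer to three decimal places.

Proportion female at birth = 0.491.
Per-age-group product (5 × ASFR × survival probability):
  15–19: 5 × 0.2116 × 0.9809 = 1.03779
  20–24: 5 × 0.2152 × 0.9758 = 1.04996
  25–29: 5 × 0.1713 × 0.9674 = 0.82858
  30–34: 5 × 0.1094 × 0.9611 = 0.52572
  35–39: 5 × 0.0358 × 0.9447 = 0.16910
  40–44: 5 × 0.0074 × 0.9405 = 0.03480
Sum = 3.64595
NRR = 0.491 × 3.64595 = 1.79016

1.790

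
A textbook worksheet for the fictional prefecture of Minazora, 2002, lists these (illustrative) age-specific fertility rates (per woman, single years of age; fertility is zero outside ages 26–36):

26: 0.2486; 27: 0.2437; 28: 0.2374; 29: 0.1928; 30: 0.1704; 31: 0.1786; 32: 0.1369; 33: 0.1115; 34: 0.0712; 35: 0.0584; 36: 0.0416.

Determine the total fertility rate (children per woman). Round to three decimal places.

1.691

Sum of ASFRs = 0.2486 + 0.2437 + 0.2374 + 0.1928 + 0.1704 + 0.1786 + 0.1369 + 0.1115 + 0.0712 + 0.0584 + 0.0416 = 1.6911
TFR = 1.6911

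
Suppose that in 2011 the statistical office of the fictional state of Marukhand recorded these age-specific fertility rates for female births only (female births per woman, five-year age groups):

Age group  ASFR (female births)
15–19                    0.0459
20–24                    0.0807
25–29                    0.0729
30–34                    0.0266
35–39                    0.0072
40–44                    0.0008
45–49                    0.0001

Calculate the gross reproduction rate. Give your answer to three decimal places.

Sum of female ASFRs = 0.0459 + 0.0807 + 0.0729 + 0.0266 + 0.0072 + 0.0008 + 0.0001 = 0.2342
GRR = 5 × 0.2342 = 1.171

1.171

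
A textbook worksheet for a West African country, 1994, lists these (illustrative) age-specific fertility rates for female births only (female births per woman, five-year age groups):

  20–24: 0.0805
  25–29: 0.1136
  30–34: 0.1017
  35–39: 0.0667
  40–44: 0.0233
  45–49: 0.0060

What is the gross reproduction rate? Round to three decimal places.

Sum of female ASFRs = 0.0805 + 0.1136 + 0.1017 + 0.0667 + 0.0233 + 0.0060 = 0.3918
GRR = 5 × 0.3918 = 1.959

1.959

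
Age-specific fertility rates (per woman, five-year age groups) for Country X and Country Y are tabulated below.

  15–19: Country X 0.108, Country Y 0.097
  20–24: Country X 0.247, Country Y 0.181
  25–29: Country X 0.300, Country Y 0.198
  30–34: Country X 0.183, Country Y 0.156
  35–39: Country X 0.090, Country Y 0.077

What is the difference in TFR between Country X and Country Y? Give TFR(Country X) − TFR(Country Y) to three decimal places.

Country X:
  Sum of ASFRs = 0.108 + 0.247 + 0.300 + 0.183 + 0.090 = 0.928
  TFR = 5 × 0.928 = 4.64
Country Y:
  Sum of ASFRs = 0.097 + 0.181 + 0.198 + 0.156 + 0.077 = 0.709
  TFR = 5 × 0.709 = 3.545
Difference = 4.64 − 3.545 = 1.095

1.095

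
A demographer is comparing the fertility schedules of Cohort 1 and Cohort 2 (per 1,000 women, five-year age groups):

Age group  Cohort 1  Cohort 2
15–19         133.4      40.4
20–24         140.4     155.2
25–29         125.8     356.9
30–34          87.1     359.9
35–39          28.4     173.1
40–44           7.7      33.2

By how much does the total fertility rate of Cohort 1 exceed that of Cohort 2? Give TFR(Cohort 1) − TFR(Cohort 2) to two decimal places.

Cohort 1:
  Sum of ASFRs = 133.4 + 140.4 + 125.8 + 87.1 + 28.4 + 7.7 = 522.8
  TFR = 5 × 522.8 / 1000 = 2.614
Cohort 2:
  Sum of ASFRs = 40.4 + 155.2 + 356.9 + 359.9 + 173.1 + 33.2 = 1118.7
  TFR = 5 × 1118.7 / 1000 = 5.5935
Difference = 2.614 − 5.5935 = -2.9795

-2.98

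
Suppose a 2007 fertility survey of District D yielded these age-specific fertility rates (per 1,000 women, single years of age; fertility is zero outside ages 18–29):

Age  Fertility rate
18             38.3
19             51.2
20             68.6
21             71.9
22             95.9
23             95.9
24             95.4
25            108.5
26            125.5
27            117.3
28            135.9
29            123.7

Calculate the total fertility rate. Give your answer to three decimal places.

Sum of ASFRs = 38.3 + 51.2 + 68.6 + 71.9 + 95.9 + 95.9 + 95.4 + 108.5 + 125.5 + 117.3 + 135.9 + 123.7 = 1128.1
TFR = 1128.1 / 1000 = 1.1281

1.128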